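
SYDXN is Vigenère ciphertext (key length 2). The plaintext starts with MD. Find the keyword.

Subtract each crib letter from the matching ciphertext letter (mod 26):
S(18)−M(12)=6 → G
Y(24)−D(3)=21 → V

GV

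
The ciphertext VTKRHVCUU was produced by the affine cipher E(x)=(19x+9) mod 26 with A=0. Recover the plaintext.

CGLKECBRR

The inverse of 19 mod 26 is 11, since 19·11=209≡1. Apply D(y)=11·(y−9) mod 26:
V(21): 11·(21−9)=132≡2 → C
T(19): 11·(19−9)=110≡6 → G
K(10): 11·(10−9)=11 → L
R(17): 11·(17−9)=88≡10 → K
H(7): 11·(7−9)=-22≡4 → E
V(21): 11·(21−9)=132≡2 → C
C(2): 11·(2−9)=-77≡1 → B
U(20): 11·(20−9)=121≡17 → R
U(20): 11·(20−9)=121≡17 → R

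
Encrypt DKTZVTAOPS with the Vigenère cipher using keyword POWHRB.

SYPGMUPCLZ

Repeat the key across the message: POWHRBPOWH
D(3)+P(15): 18 → S
K(10)+O(14): 24 → Y
T(19)+W(22): 41≡15 → P
Z(25)+H(7): 32≡6 → G
V(21)+R(17): 38≡12 → M
T(19)+B(1): 20 → U
A(0)+P(15): 15 → P
O(14)+O(14): 28≡2 → C
P(15)+W(22): 37≡11 → L
S(18)+H(7): 25 → Z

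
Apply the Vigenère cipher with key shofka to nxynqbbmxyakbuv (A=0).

femsabttldkktbj

Repeat the key across the message: shofkashofkasho
n(13)+s(18): 31≡5 → f
x(23)+h(7): 30≡4 → e
y(24)+o(14): 38≡12 → m
n(13)+f(5): 18 → s
q(16)+k(10): 26≡0 → a
b(1)+a(0): 1 → b
b(1)+s(18): 19 → t
m(12)+h(7): 19 → t
x(23)+o(14): 37≡11 → l
y(24)+f(5): 29≡3 → d
a(0)+k(10): 10 → k
k(10)+a(0): 10 → k
b(1)+s(18): 19 → t
u(20)+h(7): 27≡1 → b
v(21)+o(14): 35≡9 → j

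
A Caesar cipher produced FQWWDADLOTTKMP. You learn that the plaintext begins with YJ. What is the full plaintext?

YJPPWTWEHMMDFI

From the crib: F(5)−Y(24)=-19≡7, so the shift is 7.
Subtract 7 from each ciphertext letter:
F(5): 5−7=-2≡24 → Y
Q(16): 16−7=9 → J
W(22): 22−7=15 → P
W(22): 22−7=15 → P
D(3): 3−7=-4≡22 → W
A(0): 0−7=-7≡19 → T
D(3): 3−7=-4≡22 → W
L(11): 11−7=4 → E
O(14): 14−7=7 → H
T(19): 19−7=12 → M
T(19): 19−7=12 → M
K(10): 10−7=3 → D
M(12): 12−7=5 → F
P(15): 15−7=8 → I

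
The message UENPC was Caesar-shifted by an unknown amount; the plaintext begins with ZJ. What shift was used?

21

From the crib: U(20)−Z(25)=-5≡21, so the shift is 21.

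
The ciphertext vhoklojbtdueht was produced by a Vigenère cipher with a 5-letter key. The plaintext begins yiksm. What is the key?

xzesz

Subtract each crib letter from the matching ciphertext letter (mod 26):
v(21)−y(24)=-3≡23 → x
h(7)−i(8)=-1≡25 → z
o(14)−k(10)=4 → e
k(10)−s(18)=-8≡18 → s
l(11)−m(12)=-1≡25 → z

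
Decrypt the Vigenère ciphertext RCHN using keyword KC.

Repeat the key across the ciphertext: KCKC
R(17)−K(10): 7 → H
C(2)−C(2): 0 → A
H(7)−K(10): -3≡23 → X
N(13)−C(2): 11 → L

HAXL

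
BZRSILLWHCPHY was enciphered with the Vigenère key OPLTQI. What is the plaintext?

Repeat the key across the ciphertext: OPLTQIOPLTQIO
B(1)−O(14): -13≡13 → N
Z(25)−P(15): 10 → K
R(17)−L(11): 6 → G
S(18)−T(19): -1≡25 → Z
I(8)−Q(16): -8≡18 → S
L(11)−I(8): 3 → D
L(11)−O(14): -3≡23 → X
W(22)−P(15): 7 → H
H(7)−L(11): -4≡22 → W
C(2)−T(19): -17≡9 → J
P(15)−Q(16): -1≡25 → Z
H(7)−I(8): -1≡25 → Z
Y(24)−O(14): 10 → K

NKGZSDXHWJZZK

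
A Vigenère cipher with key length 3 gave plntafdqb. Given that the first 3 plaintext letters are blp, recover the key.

oay

Subtract each crib letter from the matching ciphertext letter (mod 26):
p(15)−b(1)=14 → o
l(11)−l(11)=0 → a
n(13)−p(15)=-2≡24 → y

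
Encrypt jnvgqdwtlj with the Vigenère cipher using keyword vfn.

Repeat the key across the message: vfnvfnvfnv
j(9)+v(21): 30≡4 → e
n(13)+f(5): 18 → s
v(21)+n(13): 34≡8 → i
g(6)+v(21): 27≡1 → b
q(16)+f(5): 21 → v
d(3)+n(13): 16 → q
w(22)+v(21): 43≡17 → r
t(19)+f(5): 24 → y
l(11)+n(13): 24 → y
j(9)+v(21): 30≡4 → e

esibvqryye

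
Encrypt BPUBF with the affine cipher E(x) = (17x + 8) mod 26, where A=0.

ZDKZP

B(1): 17·1+8=25 → Z
P(15): 17·15+8=263≡3 → D
U(20): 17·20+8=348≡10 → K
B(1): 17·1+8=25 → Z
F(5): 17·5+8=93≡15 → P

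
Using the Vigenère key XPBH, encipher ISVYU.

Repeat the key across the message: XPBHX
I(8)+X(23): 31≡5 → F
S(18)+P(15): 33≡7 → H
V(21)+B(1): 22 → W
Y(24)+H(7): 31≡5 → F
U(20)+X(23): 43≡17 → R

FHWFR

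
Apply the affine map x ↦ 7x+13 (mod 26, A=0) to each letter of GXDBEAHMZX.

G(6): 7·6+13=55≡3 → D
X(23): 7·23+13=174≡18 → S
D(3): 7·3+13=34≡8 → I
B(1): 7·1+13=20 → U
E(4): 7·4+13=41≡15 → P
A(0): 7·0+13=13 → N
H(7): 7·7+13=62≡10 → K
M(12): 7·12+13=97≡19 → T
Z(25): 7·25+13=188≡6 → G
X(23): 7·23+13=174≡18 → S

DSIUPNKTGS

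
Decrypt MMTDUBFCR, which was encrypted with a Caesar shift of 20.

SSZJAHLIX

M(12): 12−20=-8≡18 → S
M(12): 12−20=-8≡18 → S
T(19): 19−20=-1≡25 → Z
D(3): 3−20=-17≡9 → J
U(20): 20−20=0 → A
B(1): 1−20=-19≡7 → H
F(5): 5−20=-15≡11 → L
C(2): 2−20=-18≡8 → I
R(17): 17−20=-3≡23 → X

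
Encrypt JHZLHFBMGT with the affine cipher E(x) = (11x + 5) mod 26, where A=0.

J(9): 11·9+5=104≡0 → A
H(7): 11·7+5=82≡4 → E
Z(25): 11·25+5=280≡20 → U
L(11): 11·11+5=126≡22 → W
H(7): 11·7+5=82≡4 → E
F(5): 11·5+5=60≡8 → I
B(1): 11·1+5=16 → Q
M(12): 11·12+5=137≡7 → H
G(6): 11·6+5=71≡19 → T
T(19): 11·19+5=214≡6 → G

AEUWEIQHTG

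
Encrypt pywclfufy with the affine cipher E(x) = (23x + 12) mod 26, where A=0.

tsygfxexs

p(15): 23·15+12=357≡19 → t
y(24): 23·24+12=564≡18 → s
w(22): 23·22+12=518≡24 → y
c(2): 23·2+12=58≡6 → g
l(11): 23·11+12=265≡5 → f
f(5): 23·5+12=127≡23 → x
u(20): 23·20+12=472≡4 → e
f(5): 23·5+12=127≡23 → x
y(24): 23·24+12=564≡18 → s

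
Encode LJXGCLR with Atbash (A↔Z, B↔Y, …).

OQCTXOI

L(11) → O(14)
J(9) → Q(16)
X(23) → C(2)
G(6) → T(19)
C(2) → X(23)
L(11) → O(14)
R(17) → I(8)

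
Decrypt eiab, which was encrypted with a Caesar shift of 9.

e(4): 4−9=-5≡21 → v
i(8): 8−9=-1≡25 → z
a(0): 0−9=-9≡17 → r
b(1): 1−9=-8≡18 → s

vzrs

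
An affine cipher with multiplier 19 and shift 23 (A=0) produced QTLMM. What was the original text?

The inverse of 19 mod 26 is 11, since 19·11=209≡1. Apply D(y)=11·(y−23) mod 26:
Q(16): 11·(16−23)=-77≡1 → B
T(19): 11·(19−23)=-44≡8 → I
L(11): 11·(11−23)=-132≡24 → Y
M(12): 11·(12−23)=-121≡9 → J
M(12): 11·(12−23)=-121≡9 → J

BIYJJ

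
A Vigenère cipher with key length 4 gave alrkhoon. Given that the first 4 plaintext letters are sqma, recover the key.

ivfk

Subtract each crib letter from the matching ciphertext letter (mod 26):
a(0)−s(18)=-18≡8 → i
l(11)−q(16)=-5≡21 → v
r(17)−m(12)=5 → f
k(10)−a(0)=10 → k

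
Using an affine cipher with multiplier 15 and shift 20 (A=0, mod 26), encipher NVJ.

N(13): 15·13+20=215≡7 → H
V(21): 15·21+20=335≡23 → X
J(9): 15·9+20=155≡25 → Z

HXZ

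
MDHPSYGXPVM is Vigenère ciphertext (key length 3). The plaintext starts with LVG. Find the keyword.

BIB

Subtract each crib letter from the matching ciphertext letter (mod 26):
M(12)−L(11)=1 → B
D(3)−V(21)=-18≡8 → I
H(7)−G(6)=1 → B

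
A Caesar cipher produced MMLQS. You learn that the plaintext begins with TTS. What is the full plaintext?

From the crib: M(12)−T(19)=-7≡19, so the shift is 19.
Subtract 19 from each ciphertext letter:
M(12): 12−19=-7≡19 → T
M(12): 12−19=-7≡19 → T
L(11): 11−19=-8≡18 → S
Q(16): 16−19=-3≡23 → X
S(18): 18−19=-1≡25 → Z

TTSXZ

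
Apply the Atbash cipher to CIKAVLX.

XRPZEOC

C(2) → X(23)
I(8) → R(17)
K(10) → P(15)
A(0) → Z(25)
V(21) → E(4)
L(11) → O(14)
X(23) → C(2)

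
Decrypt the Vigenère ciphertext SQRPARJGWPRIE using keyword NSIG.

FYJJNZBAJXJCR

Repeat the key across the ciphertext: NSIGNSIGNSIGN
S(18)−N(13): 5 → F
Q(16)−S(18): -2≡24 → Y
R(17)−I(8): 9 → J
P(15)−G(6): 9 → J
A(0)−N(13): -13≡13 → N
R(17)−S(18): -1≡25 → Z
J(9)−I(8): 1 → B
G(6)−G(6): 0 → A
W(22)−N(13): 9 → J
P(15)−S(18): -3≡23 → X
R(17)−I(8): 9 → J
I(8)−G(6): 2 → C
E(4)−N(13): -9≡17 → R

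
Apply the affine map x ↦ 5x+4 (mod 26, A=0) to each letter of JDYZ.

XTUZ

J(9): 5·9+4=49≡23 → X
D(3): 5·3+4=19 → T
Y(24): 5·24+4=124≡20 → U
Z(25): 5·25+4=129≡25 → Z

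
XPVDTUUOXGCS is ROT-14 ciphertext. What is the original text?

JBHPFGGAJSOE

X(23): 23−14=9 → J
P(15): 15−14=1 → B
V(21): 21−14=7 → H
D(3): 3−14=-11≡15 → P
T(19): 19−14=5 → F
U(20): 20−14=6 → G
U(20): 20−14=6 → G
O(14): 14−14=0 → A
X(23): 23−14=9 → J
G(6): 6−14=-8≡18 → S
C(2): 2−14=-12≡14 → O
S(18): 18−14=4 → E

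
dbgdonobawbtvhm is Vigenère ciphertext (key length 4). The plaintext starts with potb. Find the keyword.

onnc

Subtract each crib letter from the matching ciphertext letter (mod 26):
d(3)−p(15)=-12≡14 → o
b(1)−o(14)=-13≡13 → n
g(6)−t(19)=-13≡13 → n
d(3)−b(1)=2 → c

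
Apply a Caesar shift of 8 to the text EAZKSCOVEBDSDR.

MIHSAKWDMJLALZ

E(4): 4+8=12 → M
A(0): 0+8=8 → I
Z(25): 25+8=33≡7 → H
K(10): 10+8=18 → S
S(18): 18+8=26≡0 → A
C(2): 2+8=10 → K
O(14): 14+8=22 → W
V(21): 21+8=29≡3 → D
E(4): 4+8=12 → M
B(1): 1+8=9 → J
D(3): 3+8=11 → L
S(18): 18+8=26≡0 → A
D(3): 3+8=11 → L
R(17): 17+8=25 → Z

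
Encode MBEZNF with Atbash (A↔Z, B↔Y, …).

NYVAMU

M(12) → N(13)
B(1) → Y(24)
E(4) → V(21)
Z(25) → A(0)
N(13) → M(12)
F(5) → U(20)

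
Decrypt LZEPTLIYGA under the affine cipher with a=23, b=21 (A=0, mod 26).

MQXCSMNZFH

The inverse of 23 mod 26 is 17, since 23·17=391≡1. Apply D(y)=17·(y−21) mod 26:
L(11): 17·(11−21)=-170≡12 → M
Z(25): 17·(25−21)=68≡16 → Q
E(4): 17·(4−21)=-289≡23 → X
P(15): 17·(15−21)=-102≡2 → C
T(19): 17·(19−21)=-34≡18 → S
L(11): 17·(11−21)=-170≡12 → M
I(8): 17·(8−21)=-221≡13 → N
Y(24): 17·(24−21)=51≡25 → Z
G(6): 17·(6−21)=-255≡5 → F
A(0): 17·(0−21)=-357≡7 → H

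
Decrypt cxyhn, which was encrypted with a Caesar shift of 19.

jefou

c(2): 2−19=-17≡9 → j
x(23): 23−19=4 → e
y(24): 24−19=5 → f
h(7): 7−19=-12≡14 → o
n(13): 13−19=-6≡20 → u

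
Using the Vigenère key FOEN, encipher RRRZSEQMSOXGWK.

WFVMXSUZXCBTBY

Repeat the key across the message: FOENFOENFOENFO
R(17)+F(5): 22 → W
R(17)+O(14): 31≡5 → F
R(17)+E(4): 21 → V
Z(25)+N(13): 38≡12 → M
S(18)+F(5): 23 → X
E(4)+O(14): 18 → S
Q(16)+E(4): 20 → U
M(12)+N(13): 25 → Z
S(18)+F(5): 23 → X
O(14)+O(14): 28≡2 → C
X(23)+E(4): 27≡1 → B
G(6)+N(13): 19 → T
W(22)+F(5): 27≡1 → B
K(10)+O(14): 24 → Y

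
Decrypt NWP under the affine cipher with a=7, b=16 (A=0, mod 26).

The inverse of 7 mod 26 is 15, since 7·15=105≡1. Apply D(y)=15·(y−16) mod 26:
N(13): 15·(13−16)=-45≡7 → H
W(22): 15·(22−16)=90≡12 → M
P(15): 15·(15−16)=-15≡11 → L

HML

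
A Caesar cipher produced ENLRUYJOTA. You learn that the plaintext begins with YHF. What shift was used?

6

From the crib: E(4)−Y(24)=-20≡6, so the shift is 6.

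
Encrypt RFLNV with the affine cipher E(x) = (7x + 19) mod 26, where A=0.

ICSGK

R(17): 7·17+19=138≡8 → I
F(5): 7·5+19=54≡2 → C
L(11): 7·11+19=96≡18 → S
N(13): 7·13+19=110≡6 → G
V(21): 7·21+19=166≡10 → K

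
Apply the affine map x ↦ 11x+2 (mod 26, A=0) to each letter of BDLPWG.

B(1): 11·1+2=13 → N
D(3): 11·3+2=35≡9 → J
L(11): 11·11+2=123≡19 → T
P(15): 11·15+2=167≡11 → L
W(22): 11·22+2=244≡10 → K
G(6): 11·6+2=68≡16 → Q

NJTLKQ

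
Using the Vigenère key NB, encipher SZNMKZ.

Repeat the key across the message: NBNBNB
S(18)+N(13): 31≡5 → F
Z(25)+B(1): 26≡0 → A
N(13)+N(13): 26≡0 → A
M(12)+B(1): 13 → N
K(10)+N(13): 23 → X
Z(25)+B(1): 26≡0 → A

FAANXA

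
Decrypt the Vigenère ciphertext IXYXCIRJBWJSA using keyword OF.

USKSODDENRVNM

Repeat the key across the ciphertext: OFOFOFOFOFOFO
I(8)−O(14): -6≡20 → U
X(23)−F(5): 18 → S
Y(24)−O(14): 10 → K
X(23)−F(5): 18 → S
C(2)−O(14): -12≡14 → O
I(8)−F(5): 3 → D
R(17)−O(14): 3 → D
J(9)−F(5): 4 → E
B(1)−O(14): -13≡13 → N
W(22)−F(5): 17 → R
J(9)−O(14): -5≡21 → V
S(18)−F(5): 13 → N
A(0)−O(14): -14≡12 → M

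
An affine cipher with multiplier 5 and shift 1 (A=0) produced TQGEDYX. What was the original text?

The inverse of 5 mod 26 is 21, since 5·21=105≡1. Apply D(y)=21·(y−1) mod 26:
T(19): 21·(19−1)=378≡14 → O
Q(16): 21·(16−1)=315≡3 → D
G(6): 21·(6−1)=105≡1 → B
E(4): 21·(4−1)=63≡11 → L
D(3): 21·(3−1)=42≡16 → Q
Y(24): 21·(24−1)=483≡15 → P
X(23): 21·(23−1)=462≡20 → U

ODBLQPU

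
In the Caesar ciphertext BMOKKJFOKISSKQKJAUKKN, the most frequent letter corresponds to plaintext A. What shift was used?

The most frequent ciphertext letter is K (appears 7 times).
K is position 10; A is position 0.
Shift = 10.

10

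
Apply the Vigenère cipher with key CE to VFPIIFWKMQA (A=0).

Repeat the key across the message: CECECECECEC
V(21)+C(2): 23 → X
F(5)+E(4): 9 → J
P(15)+C(2): 17 → R
I(8)+E(4): 12 → M
I(8)+C(2): 10 → K
F(5)+E(4): 9 → J
W(22)+C(2): 24 → Y
K(10)+E(4): 14 → O
M(12)+C(2): 14 → O
Q(16)+E(4): 20 → U
A(0)+C(2): 2 → C

XJRMKJYOOUC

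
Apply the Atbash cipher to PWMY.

KDNB

P(15) → K(10)
W(22) → D(3)
M(12) → N(13)
Y(24) → B(1)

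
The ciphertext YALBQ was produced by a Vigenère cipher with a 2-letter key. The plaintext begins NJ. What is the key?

Subtract each crib letter from the matching ciphertext letter (mod 26):
Y(24)−N(13)=11 → L
A(0)−J(9)=-9≡17 → R

LR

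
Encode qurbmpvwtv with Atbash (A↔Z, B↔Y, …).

jfiynkedge

q(16) → j(9)
u(20) → f(5)
r(17) → i(8)
b(1) → y(24)
m(12) → n(13)
p(15) → k(10)
v(21) → e(4)
w(22) → d(3)
t(19) → g(6)
v(21) → e(4)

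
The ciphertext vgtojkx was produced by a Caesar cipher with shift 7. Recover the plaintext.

ozmhcdq

v(21): 21−7=14 → o
g(6): 6−7=-1≡25 → z
t(19): 19−7=12 → m
o(14): 14−7=7 → h
j(9): 9−7=2 → c
k(10): 10−7=3 → d
x(23): 23−7=16 → q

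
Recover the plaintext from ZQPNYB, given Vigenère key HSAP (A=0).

SYPYRJ

Repeat the key across the ciphertext: HSAPHS
Z(25)−H(7): 18 → S
Q(16)−S(18): -2≡24 → Y
P(15)−A(0): 15 → P
N(13)−P(15): -2≡24 → Y
Y(24)−H(7): 17 → R
B(1)−S(18): -17≡9 → J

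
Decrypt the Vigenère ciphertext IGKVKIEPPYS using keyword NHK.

Repeat the key across the ciphertext: NHKNHKNHKNH
I(8)−N(13): -5≡21 → V
G(6)−H(7): -1≡25 → Z
K(10)−K(10): 0 → A
V(21)−N(13): 8 → I
K(10)−H(7): 3 → D
I(8)−K(10): -2≡24 → Y
E(4)−N(13): -9≡17 → R
P(15)−H(7): 8 → I
P(15)−K(10): 5 → F
Y(24)−N(13): 11 → L
S(18)−H(7): 11 → L

VZAIDYRIFLL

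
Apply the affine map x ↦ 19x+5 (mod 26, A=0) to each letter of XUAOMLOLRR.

AVFLZGLGQQ

X(23): 19·23+5=442≡0 → A
U(20): 19·20+5=385≡21 → V
A(0): 19·0+5=5 → F
O(14): 19·14+5=271≡11 → L
M(12): 19·12+5=233≡25 → Z
L(11): 19·11+5=214≡6 → G
O(14): 19·14+5=271≡11 → L
L(11): 19·11+5=214≡6 → G
R(17): 19·17+5=328≡16 → Q
R(17): 19·17+5=328≡16 → Q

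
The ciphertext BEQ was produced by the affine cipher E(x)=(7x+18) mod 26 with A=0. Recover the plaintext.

FYW

The inverse of 7 mod 26 is 15, since 7·15=105≡1. Apply D(y)=15·(y−18) mod 26:
B(1): 15·(1−18)=-255≡5 → F
E(4): 15·(4−18)=-210≡24 → Y
Q(16): 15·(16−18)=-30≡22 → W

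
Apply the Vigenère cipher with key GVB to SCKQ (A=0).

Repeat the key across the message: GVBG
S(18)+G(6): 24 → Y
C(2)+V(21): 23 → X
K(10)+B(1): 11 → L
Q(16)+G(6): 22 → W

YXLW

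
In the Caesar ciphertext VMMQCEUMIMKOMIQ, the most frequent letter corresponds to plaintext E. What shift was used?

The most frequent ciphertext letter is M (appears 5 times).
M is position 12; E is position 4.
Shift = 8.

8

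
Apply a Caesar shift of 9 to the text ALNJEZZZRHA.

A(0): 0+9=9 → J
L(11): 11+9=20 → U
N(13): 13+9=22 → W
J(9): 9+9=18 → S
E(4): 4+9=13 → N
Z(25): 25+9=34≡8 → I
Z(25): 25+9=34≡8 → I
Z(25): 25+9=34≡8 → I
R(17): 17+9=26≡0 → A
H(7): 7+9=16 → Q
A(0): 0+9=9 → J

JUWSNIIIAQJ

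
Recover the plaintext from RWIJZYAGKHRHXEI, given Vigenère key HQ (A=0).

KGBTSITQDRKRQOB

Repeat the key across the ciphertext: HQHQHQHQHQHQHQH
R(17)−H(7): 10 → K
W(22)−Q(16): 6 → G
I(8)−H(7): 1 → B
J(9)−Q(16): -7≡19 → T
Z(25)−H(7): 18 → S
Y(24)−Q(16): 8 → I
A(0)−H(7): -7≡19 → T
G(6)−Q(16): -10≡16 → Q
K(10)−H(7): 3 → D
H(7)−Q(16): -9≡17 → R
R(17)−H(7): 10 → K
H(7)−Q(16): -9≡17 → R
X(23)−H(7): 16 → Q
E(4)−Q(16): -12≡14 → O
I(8)−H(7): 1 → B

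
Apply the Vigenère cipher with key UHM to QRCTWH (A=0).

KYONDT

Repeat the key across the message: UHMUHM
Q(16)+U(20): 36≡10 → K
R(17)+H(7): 24 → Y
C(2)+M(12): 14 → O
T(19)+U(20): 39≡13 → N
W(22)+H(7): 29≡3 → D
H(7)+M(12): 19 → T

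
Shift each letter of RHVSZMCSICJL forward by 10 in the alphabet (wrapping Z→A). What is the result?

R(17): 17+10=27≡1 → B
H(7): 7+10=17 → R
V(21): 21+10=31≡5 → F
S(18): 18+10=28≡2 → C
Z(25): 25+10=35≡9 → J
M(12): 12+10=22 → W
C(2): 2+10=12 → M
S(18): 18+10=28≡2 → C
I(8): 8+10=18 → S
C(2): 2+10=12 → M
J(9): 9+10=19 → T
L(11): 11+10=21 → V

BRFCJWMCSMTV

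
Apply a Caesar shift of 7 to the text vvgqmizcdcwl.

ccnxtpgjkjds

v(21): 21+7=28≡2 → c
v(21): 21+7=28≡2 → c
g(6): 6+7=13 → n
q(16): 16+7=23 → x
m(12): 12+7=19 → t
i(8): 8+7=15 → p
z(25): 25+7=32≡6 → g
c(2): 2+7=9 → j
d(3): 3+7=10 → k
c(2): 2+7=9 → j
w(22): 22+7=29≡3 → d
l(11): 11+7=18 → s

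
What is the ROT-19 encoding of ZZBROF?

SSUKHY

Z(25): 25+19=44≡18 → S
Z(25): 25+19=44≡18 → S
B(1): 1+19=20 → U
R(17): 17+19=36≡10 → K
O(14): 14+19=33≡7 → H
F(5): 5+19=24 → Y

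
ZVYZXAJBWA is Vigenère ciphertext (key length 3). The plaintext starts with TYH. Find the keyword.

Subtract each crib letter from the matching ciphertext letter (mod 26):
Z(25)−T(19)=6 → G
V(21)−Y(24)=-3≡23 → X
Y(24)−H(7)=17 → R

GXR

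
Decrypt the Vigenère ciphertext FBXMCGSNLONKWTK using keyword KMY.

VPZCQIIBNEBMMHM

Repeat the key across the ciphertext: KMYKMYKMYKMYKMY
F(5)−K(10): -5≡21 → V
B(1)−M(12): -11≡15 → P
X(23)−Y(24): -1≡25 → Z
M(12)−K(10): 2 → C
C(2)−M(12): -10≡16 → Q
G(6)−Y(24): -18≡8 → I
S(18)−K(10): 8 → I
N(13)−M(12): 1 → B
L(11)−Y(24): -13≡13 → N
O(14)−K(10): 4 → E
N(13)−M(12): 1 → B
K(10)−Y(24): -14≡12 → M
W(22)−K(10): 12 → M
T(19)−M(12): 7 → H
K(10)−Y(24): -14≡12 → M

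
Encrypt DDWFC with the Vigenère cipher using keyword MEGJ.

PHCOO

Repeat the key across the message: MEGJM
D(3)+M(12): 15 → P
D(3)+E(4): 7 → H
W(22)+G(6): 28≡2 → C
F(5)+J(9): 14 → O
C(2)+M(12): 14 → O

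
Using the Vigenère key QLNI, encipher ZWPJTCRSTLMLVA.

PHCRJNEAJWZTLL

Repeat the key across the message: QLNIQLNIQLNIQL
Z(25)+Q(16): 41≡15 → P
W(22)+L(11): 33≡7 → H
P(15)+N(13): 28≡2 → C
J(9)+I(8): 17 → R
T(19)+Q(16): 35≡9 → J
C(2)+L(11): 13 → N
R(17)+N(13): 30≡4 → E
S(18)+I(8): 26≡0 → A
T(19)+Q(16): 35≡9 → J
L(11)+L(11): 22 → W
M(12)+N(13): 25 → Z
L(11)+I(8): 19 → T
V(21)+Q(16): 37≡11 → L
A(0)+L(11): 11 → L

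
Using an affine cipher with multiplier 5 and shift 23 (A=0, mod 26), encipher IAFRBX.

I(8): 5·8+23=63≡11 → L
A(0): 5·0+23=23 → X
F(5): 5·5+23=48≡22 → W
R(17): 5·17+23=108≡4 → E
B(1): 5·1+23=28≡2 → C
X(23): 5·23+23=138≡8 → I

LXWECI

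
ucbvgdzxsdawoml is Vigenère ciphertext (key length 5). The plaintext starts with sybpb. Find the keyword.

Subtract each crib letter from the matching ciphertext letter (mod 26):
u(20)−s(18)=2 → c
c(2)−y(24)=-22≡4 → e
b(1)−b(1)=0 → a
v(21)−p(15)=6 → g
g(6)−b(1)=5 → f

ceagf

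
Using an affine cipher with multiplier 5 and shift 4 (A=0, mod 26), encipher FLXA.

F(5): 5·5+4=29≡3 → D
L(11): 5·11+4=59≡7 → H
X(23): 5·23+4=119≡15 → P
A(0): 5·0+4=4 → E

DHPE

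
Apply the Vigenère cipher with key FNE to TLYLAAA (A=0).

YYCQNEF

Repeat the key across the message: FNEFNEF
T(19)+F(5): 24 → Y
L(11)+N(13): 24 → Y
Y(24)+E(4): 28≡2 → C
L(11)+F(5): 16 → Q
A(0)+N(13): 13 → N
A(0)+E(4): 4 → E
A(0)+F(5): 5 → F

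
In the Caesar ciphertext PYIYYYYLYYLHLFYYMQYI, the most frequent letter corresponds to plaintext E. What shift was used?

The most frequent ciphertext letter is Y (appears 10 times).
Y is position 24; E is position 4.
Shift = 20.

20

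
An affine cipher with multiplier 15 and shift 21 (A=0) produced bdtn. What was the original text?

qemw

The inverse of 15 mod 26 is 7, since 15·7=105≡1. Apply D(y)=7·(y−21) mod 26:
b(1): 7·(1−21)=-140≡16 → q
d(3): 7·(3−21)=-126≡4 → e
t(19): 7·(19−21)=-14≡12 → m
n(13): 7·(13−21)=-56≡22 → w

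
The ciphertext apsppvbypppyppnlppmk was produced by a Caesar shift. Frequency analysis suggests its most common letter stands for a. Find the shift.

The most frequent ciphertext letter is p (appears 10 times).
p is position 15; a is position 0.
Shift = 15.

15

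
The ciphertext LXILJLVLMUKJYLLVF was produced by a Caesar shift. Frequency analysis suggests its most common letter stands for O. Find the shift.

23

The most frequent ciphertext letter is L (appears 6 times).
L is position 11; O is position 14.
Shift = -3≡23.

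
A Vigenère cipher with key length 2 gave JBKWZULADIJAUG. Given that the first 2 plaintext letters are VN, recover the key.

OO

Subtract each crib letter from the matching ciphertext letter (mod 26):
J(9)−V(21)=-12≡14 → O
B(1)−N(13)=-12≡14 → O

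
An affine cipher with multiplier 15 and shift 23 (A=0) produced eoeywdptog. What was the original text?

The inverse of 15 mod 26 is 7, since 15·7=105≡1. Apply D(y)=7·(y−23) mod 26:
e(4): 7·(4−23)=-133≡23 → x
o(14): 7·(14−23)=-63≡15 → p
e(4): 7·(4−23)=-133≡23 → x
y(24): 7·(24−23)=7 → h
w(22): 7·(22−23)=-7≡19 → t
d(3): 7·(3−23)=-140≡16 → q
p(15): 7·(15−23)=-56≡22 → w
t(19): 7·(19−23)=-28≡24 → y
o(14): 7·(14−23)=-63≡15 → p
g(6): 7·(6−23)=-119≡11 → l

xpxhtqwypl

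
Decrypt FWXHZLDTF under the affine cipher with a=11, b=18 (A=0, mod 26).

The inverse of 11 mod 26 is 19, since 11·19=209≡1. Apply D(y)=19·(y−18) mod 26:
F(5): 19·(5−18)=-247≡13 → N
W(22): 19·(22−18)=76≡24 → Y
X(23): 19·(23−18)=95≡17 → R
H(7): 19·(7−18)=-209≡25 → Z
Z(25): 19·(25−18)=133≡3 → D
L(11): 19·(11−18)=-133≡23 → X
D(3): 19·(3−18)=-285≡1 → B
T(19): 19·(19−18)=19 → T
F(5): 19·(5−18)=-247≡13 → N

NYRZDXBTN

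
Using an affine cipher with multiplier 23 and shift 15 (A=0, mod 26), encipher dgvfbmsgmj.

gxeamfnxfo

d(3): 23·3+15=84≡6 → g
g(6): 23·6+15=153≡23 → x
v(21): 23·21+15=498≡4 → e
f(5): 23·5+15=130≡0 → a
b(1): 23·1+15=38≡12 → m
m(12): 23·12+15=291≡5 → f
s(18): 23·18+15=429≡13 → n
g(6): 23·6+15=153≡23 → x
m(12): 23·12+15=291≡5 → f
j(9): 23·9+15=222≡14 → o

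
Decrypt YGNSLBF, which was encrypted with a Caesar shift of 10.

Y(24): 24−10=14 → O
G(6): 6−10=-4≡22 → W
N(13): 13−10=3 → D
S(18): 18−10=8 → I
L(11): 11−10=1 → B
B(1): 1−10=-9≡17 → R
F(5): 5−10=-5≡21 → V

OWDIBRV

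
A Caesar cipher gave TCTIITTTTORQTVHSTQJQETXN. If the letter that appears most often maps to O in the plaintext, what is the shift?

5

The most frequent ciphertext letter is T (appears 9 times).
T is position 19; O is position 14.
Shift = 5.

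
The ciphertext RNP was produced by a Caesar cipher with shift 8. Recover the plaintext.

JFH

R(17): 17−8=9 → J
N(13): 13−8=5 → F
P(15): 15−8=7 → H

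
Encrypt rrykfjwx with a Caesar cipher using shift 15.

ggnzuylm

r(17): 17+15=32≡6 → g
r(17): 17+15=32≡6 → g
y(24): 24+15=39≡13 → n
k(10): 10+15=25 → z
f(5): 5+15=20 → u
j(9): 9+15=24 → y
w(22): 22+15=37≡11 → l
x(23): 23+15=38≡12 → m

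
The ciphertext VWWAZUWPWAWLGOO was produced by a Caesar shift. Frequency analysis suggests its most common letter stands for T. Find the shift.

The most frequent ciphertext letter is W (appears 5 times).
W is position 22; T is position 19.
Shift = 3.

3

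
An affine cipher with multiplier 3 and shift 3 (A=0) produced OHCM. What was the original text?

VKRD

The inverse of 3 mod 26 is 9, since 3·9=27≡1. Apply D(y)=9·(y−3) mod 26:
O(14): 9·(14−3)=99≡21 → V
H(7): 9·(7−3)=36≡10 → K
C(2): 9·(2−3)=-9≡17 → R
M(12): 9·(12−3)=81≡3 → D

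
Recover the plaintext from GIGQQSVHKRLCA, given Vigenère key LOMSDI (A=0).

Repeat the key across the ciphertext: LOMSDILOMSDIL
G(6)−L(11): -5≡21 → V
I(8)−O(14): -6≡20 → U
G(6)−M(12): -6≡20 → U
Q(16)−S(18): -2≡24 → Y
Q(16)−D(3): 13 → N
S(18)−I(8): 10 → K
V(21)−L(11): 10 → K
H(7)−O(14): -7≡19 → T
K(10)−M(12): -2≡24 → Y
R(17)−S(18): -1≡25 → Z
L(11)−D(3): 8 → I
C(2)−I(8): -6≡20 → U
A(0)−L(11): -11≡15 → P

VUUYNKKTYZIUP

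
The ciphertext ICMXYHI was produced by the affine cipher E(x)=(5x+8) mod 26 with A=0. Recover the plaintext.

AEGDYFA

The inverse of 5 mod 26 is 21, since 5·21=105≡1. Apply D(y)=21·(y−8) mod 26:
I(8): 21·(8−8)=0 → A
C(2): 21·(2−8)=-126≡4 → E
M(12): 21·(12−8)=84≡6 → G
X(23): 21·(23−8)=315≡3 → D
Y(24): 21·(24−8)=336≡24 → Y
H(7): 21·(7−8)=-21≡5 → F
I(8): 21·(8−8)=0 → A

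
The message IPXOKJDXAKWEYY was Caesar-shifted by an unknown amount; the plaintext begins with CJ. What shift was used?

From the crib: I(8)−C(2)=6, so the shift is 6.

6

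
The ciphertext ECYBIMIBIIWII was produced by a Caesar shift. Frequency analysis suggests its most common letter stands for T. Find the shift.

15

The most frequent ciphertext letter is I (appears 6 times).
I is position 8; T is position 19.
Shift = -11≡15.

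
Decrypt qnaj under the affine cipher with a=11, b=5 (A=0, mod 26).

The inverse of 11 mod 26 is 19, since 11·19=209≡1. Apply D(y)=19·(y−5) mod 26:
q(16): 19·(16−5)=209≡1 → b
n(13): 19·(13−5)=152≡22 → w
a(0): 19·(0−5)=-95≡9 → j
j(9): 19·(9−5)=76≡24 → y

bwjy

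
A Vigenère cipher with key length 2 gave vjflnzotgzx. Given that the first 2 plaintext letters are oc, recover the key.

Subtract each crib letter from the matching ciphertext letter (mod 26):
v(21)−o(14)=7 → h
j(9)−c(2)=7 → h

hh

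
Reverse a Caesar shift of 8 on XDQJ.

X(23): 23−8=15 → P
D(3): 3−8=-5≡21 → V
Q(16): 16−8=8 → I
J(9): 9−8=1 → B

PVIB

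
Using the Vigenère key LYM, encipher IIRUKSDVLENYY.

Repeat the key across the message: LYMLYMLYMLYML
I(8)+L(11): 19 → T
I(8)+Y(24): 32≡6 → G
R(17)+M(12): 29≡3 → D
U(20)+L(11): 31≡5 → F
K(10)+Y(24): 34≡8 → I
S(18)+M(12): 30≡4 → E
D(3)+L(11): 14 → O
V(21)+Y(24): 45≡19 → T
L(11)+M(12): 23 → X
E(4)+L(11): 15 → P
N(13)+Y(24): 37≡11 → L
Y(24)+M(12): 36≡10 → K
Y(24)+L(11): 35≡9 → J

TGDFIEOTXPLKJ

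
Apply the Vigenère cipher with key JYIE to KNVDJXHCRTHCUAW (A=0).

TLDHSVPGARPGDYE

Repeat the key across the message: JYIEJYIEJYIEJYI
K(10)+J(9): 19 → T
N(13)+Y(24): 37≡11 → L
V(21)+I(8): 29≡3 → D
D(3)+E(4): 7 → H
J(9)+J(9): 18 → S
X(23)+Y(24): 47≡21 → V
H(7)+I(8): 15 → P
C(2)+E(4): 6 → G
R(17)+J(9): 26≡0 → A
T(19)+Y(24): 43≡17 → R
H(7)+I(8): 15 → P
C(2)+E(4): 6 → G
U(20)+J(9): 29≡3 → D
A(0)+Y(24): 24 → Y
W(22)+I(8): 30≡4 → E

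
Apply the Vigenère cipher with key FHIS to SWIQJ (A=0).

Repeat the key across the message: FHISF
S(18)+F(5): 23 → X
W(22)+H(7): 29≡3 → D
I(8)+I(8): 16 → Q
Q(16)+S(18): 34≡8 → I
J(9)+F(5): 14 → O

XDQIO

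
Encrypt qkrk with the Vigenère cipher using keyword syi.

Repeat the key across the message: syis
q(16)+s(18): 34≡8 → i
k(10)+y(24): 34≡8 → i
r(17)+i(8): 25 → z
k(10)+s(18): 28≡2 → c

iizc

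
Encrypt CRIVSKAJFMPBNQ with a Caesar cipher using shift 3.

C(2): 2+3=5 → F
R(17): 17+3=20 → U
I(8): 8+3=11 → L
V(21): 21+3=24 → Y
S(18): 18+3=21 → V
K(10): 10+3=13 → N
A(0): 0+3=3 → D
J(9): 9+3=12 → M
F(5): 5+3=8 → I
M(12): 12+3=15 → P
P(15): 15+3=18 → S
B(1): 1+3=4 → E
N(13): 13+3=16 → Q
Q(16): 16+3=19 → T

FULYVNDMIPSEQT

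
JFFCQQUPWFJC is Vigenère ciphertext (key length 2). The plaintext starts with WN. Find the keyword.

Subtract each crib letter from the matching ciphertext letter (mod 26):
J(9)−W(22)=-13≡13 → N
F(5)−N(13)=-8≡18 → S

NS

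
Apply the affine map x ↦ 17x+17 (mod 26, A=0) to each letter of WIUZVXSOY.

BXTAKSLVJ

W(22): 17·22+17=391≡1 → B
I(8): 17·8+17=153≡23 → X
U(20): 17·20+17=357≡19 → T
Z(25): 17·25+17=442≡0 → A
V(21): 17·21+17=374≡10 → K
X(23): 17·23+17=408≡18 → S
S(18): 17·18+17=323≡11 → L
O(14): 17·14+17=255≡21 → V
Y(24): 17·24+17=425≡9 → J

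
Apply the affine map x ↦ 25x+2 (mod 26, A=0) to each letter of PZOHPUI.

P(15): 25·15+2=377≡13 → N
Z(25): 25·25+2=627≡3 → D
O(14): 25·14+2=352≡14 → O
H(7): 25·7+2=177≡21 → V
P(15): 25·15+2=377≡13 → N
U(20): 25·20+2=502≡8 → I
I(8): 25·8+2=202≡20 → U

NDOVNIU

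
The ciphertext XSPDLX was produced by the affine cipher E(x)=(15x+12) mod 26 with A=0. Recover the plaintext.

The inverse of 15 mod 26 is 7, since 15·7=105≡1. Apply D(y)=7·(y−12) mod 26:
X(23): 7·(23−12)=77≡25 → Z
S(18): 7·(18−12)=42≡16 → Q
P(15): 7·(15−12)=21 → V
D(3): 7·(3−12)=-63≡15 → P
L(11): 7·(11−12)=-7≡19 → T
X(23): 7·(23−12)=77≡25 → Z

ZQVPTZ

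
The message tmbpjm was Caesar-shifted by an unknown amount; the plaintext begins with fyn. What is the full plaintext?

From the crib: t(19)−f(5)=14, so the shift is 14.
Subtract 14 from each ciphertext letter:
t(19): 19−14=5 → f
m(12): 12−14=-2≡24 → y
b(1): 1−14=-13≡13 → n
p(15): 15−14=1 → b
j(9): 9−14=-5≡21 → v
m(12): 12−14=-2≡24 → y

fynbvy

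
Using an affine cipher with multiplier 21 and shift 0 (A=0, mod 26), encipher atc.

a(0): 21·0+0=0 → a
t(19): 21·19+0=399≡9 → j
c(2): 21·2+0=42≡16 → q

ajq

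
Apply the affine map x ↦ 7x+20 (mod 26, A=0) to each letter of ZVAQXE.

NLUCZW

Z(25): 7·25+20=195≡13 → N
V(21): 7·21+20=167≡11 → L
A(0): 7·0+20=20 → U
Q(16): 7·16+20=132≡2 → C
X(23): 7·23+20=181≡25 → Z
E(4): 7·4+20=48≡22 → W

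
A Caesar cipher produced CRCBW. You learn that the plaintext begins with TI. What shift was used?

From the crib: C(2)−T(19)=-17≡9, so the shift is 9.

9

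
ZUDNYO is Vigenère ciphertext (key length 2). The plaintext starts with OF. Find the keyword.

LP

Subtract each crib letter from the matching ciphertext letter (mod 26):
Z(25)−O(14)=11 → L
U(20)−F(5)=15 → P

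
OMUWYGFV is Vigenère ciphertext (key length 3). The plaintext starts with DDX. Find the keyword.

LJX

Subtract each crib letter from the matching ciphertext letter (mod 26):
O(14)−D(3)=11 → L
M(12)−D(3)=9 → J
U(20)−X(23)=-3≡23 → X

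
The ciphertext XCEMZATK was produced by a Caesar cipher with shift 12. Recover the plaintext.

X(23): 23−12=11 → L
C(2): 2−12=-10≡16 → Q
E(4): 4−12=-8≡18 → S
M(12): 12−12=0 → A
Z(25): 25−12=13 → N
A(0): 0−12=-12≡14 → O
T(19): 19−12=7 → H
K(10): 10−12=-2≡24 → Y

LQSANOHY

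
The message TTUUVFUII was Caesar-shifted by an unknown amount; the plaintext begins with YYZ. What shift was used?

21

From the crib: T(19)−Y(24)=-5≡21, so the shift is 21.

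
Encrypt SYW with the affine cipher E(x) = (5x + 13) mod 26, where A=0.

S(18): 5·18+13=103≡25 → Z
Y(24): 5·24+13=133≡3 → D
W(22): 5·22+13=123≡19 → T

ZDT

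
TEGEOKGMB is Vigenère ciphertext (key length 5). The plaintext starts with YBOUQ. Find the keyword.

VDSKY

Subtract each crib letter from the matching ciphertext letter (mod 26):
T(19)−Y(24)=-5≡21 → V
E(4)−B(1)=3 → D
G(6)−O(14)=-8≡18 → S
E(4)−U(20)=-16≡10 → K
O(14)−Q(16)=-2≡24 → Y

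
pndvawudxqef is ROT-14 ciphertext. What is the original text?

p(15): 15−14=1 → b
n(13): 13−14=-1≡25 → z
d(3): 3−14=-11≡15 → p
v(21): 21−14=7 → h
a(0): 0−14=-14≡12 → m
w(22): 22−14=8 → i
u(20): 20−14=6 → g
d(3): 3−14=-11≡15 → p
x(23): 23−14=9 → j
q(16): 16−14=2 → c
e(4): 4−14=-10≡16 → q
f(5): 5−14=-9≡17 → r

bzphmigpjcqr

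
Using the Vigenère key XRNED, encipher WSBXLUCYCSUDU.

TJOBORTLGVRUH

Repeat the key across the message: XRNEDXRNEDXRN
W(22)+X(23): 45≡19 → T
S(18)+R(17): 35≡9 → J
B(1)+N(13): 14 → O
X(23)+E(4): 27≡1 → B
L(11)+D(3): 14 → O
U(20)+X(23): 43≡17 → R
C(2)+R(17): 19 → T
Y(24)+N(13): 37≡11 → L
C(2)+E(4): 6 → G
S(18)+D(3): 21 → V
U(20)+X(23): 43≡17 → R
D(3)+R(17): 20 → U
U(20)+N(13): 33≡7 → H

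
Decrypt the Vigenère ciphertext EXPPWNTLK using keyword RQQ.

Repeat the key across the ciphertext: RQQRQQRQQ
E(4)−R(17): -13≡13 → N
X(23)−Q(16): 7 → H
P(15)−Q(16): -1≡25 → Z
P(15)−R(17): -2≡24 → Y
W(22)−Q(16): 6 → G
N(13)−Q(16): -3≡23 → X
T(19)−R(17): 2 → C
L(11)−Q(16): -5≡21 → V
K(10)−Q(16): -6≡20 → U

NHZYGXCVU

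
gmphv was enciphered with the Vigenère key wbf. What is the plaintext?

Repeat the key across the ciphertext: wbfwb
g(6)−w(22): -16≡10 → k
m(12)−b(1): 11 → l
p(15)−f(5): 10 → k
h(7)−w(22): -15≡11 → l
v(21)−b(1): 20 → u

klklu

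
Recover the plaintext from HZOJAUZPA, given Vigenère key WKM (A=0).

Repeat the key across the ciphertext: WKMWKMWKM
H(7)−W(22): -15≡11 → L
Z(25)−K(10): 15 → P
O(14)−M(12): 2 → C
J(9)−W(22): -13≡13 → N
A(0)−K(10): -10≡16 → Q
U(20)−M(12): 8 → I
Z(25)−W(22): 3 → D
P(15)−K(10): 5 → F
A(0)−M(12): -12≡14 → O

LPCNQIDFO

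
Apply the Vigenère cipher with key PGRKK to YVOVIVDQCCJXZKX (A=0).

NBFFSKJHMMYDQUH

Repeat the key across the message: PGRKKPGRKKPGRKK
Y(24)+P(15): 39≡13 → N
V(21)+G(6): 27≡1 → B
O(14)+R(17): 31≡5 → F
V(21)+K(10): 31≡5 → F
I(8)+K(10): 18 → S
V(21)+P(15): 36≡10 → K
D(3)+G(6): 9 → J
Q(16)+R(17): 33≡7 → H
C(2)+K(10): 12 → M
C(2)+K(10): 12 → M
J(9)+P(15): 24 → Y
X(23)+G(6): 29≡3 → D
Z(25)+R(17): 42≡16 → Q
K(10)+K(10): 20 → U
X(23)+K(10): 33≡7 → H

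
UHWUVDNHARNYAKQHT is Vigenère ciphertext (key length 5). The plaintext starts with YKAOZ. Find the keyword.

Subtract each crib letter from the matching ciphertext letter (mod 26):
U(20)−Y(24)=-4≡22 → W
H(7)−K(10)=-3≡23 → X
W(22)−A(0)=22 → W
U(20)−O(14)=6 → G
V(21)−Z(25)=-4≡22 → W

WXWGW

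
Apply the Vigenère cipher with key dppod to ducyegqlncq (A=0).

Repeat the key across the message: dppoddppodd
d(3)+d(3): 6 → g
u(20)+p(15): 35≡9 → j
c(2)+p(15): 17 → r
y(24)+o(14): 38≡12 → m
e(4)+d(3): 7 → h
g(6)+d(3): 9 → j
q(16)+p(15): 31≡5 → f
l(11)+p(15): 26≡0 → a
n(13)+o(14): 27≡1 → b
c(2)+d(3): 5 → f
q(16)+d(3): 19 → t

gjrmhjfabft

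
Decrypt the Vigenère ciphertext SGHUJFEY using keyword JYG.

Repeat the key across the ciphertext: JYGJYGJY
S(18)−J(9): 9 → J
G(6)−Y(24): -18≡8 → I
H(7)−G(6): 1 → B
U(20)−J(9): 11 → L
J(9)−Y(24): -15≡11 → L
F(5)−G(6): -1≡25 → Z
E(4)−J(9): -5≡21 → V
Y(24)−Y(24): 0 → A

JIBLLZVA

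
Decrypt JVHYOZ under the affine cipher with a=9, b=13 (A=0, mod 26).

OYIHDK

The inverse of 9 mod 26 is 3, since 9·3=27≡1. Apply D(y)=3·(y−13) mod 26:
J(9): 3·(9−13)=-12≡14 → O
V(21): 3·(21−13)=24 → Y
H(7): 3·(7−13)=-18≡8 → I
Y(24): 3·(24−13)=33≡7 → H
O(14): 3·(14−13)=3 → D
Z(25): 3·(25−13)=36≡10 → K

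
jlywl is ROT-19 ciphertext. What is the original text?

qsfds

j(9): 9−19=-10≡16 → q
l(11): 11−19=-8≡18 → s
y(24): 24−19=5 → f
w(22): 22−19=3 → d
l(11): 11−19=-8≡18 → s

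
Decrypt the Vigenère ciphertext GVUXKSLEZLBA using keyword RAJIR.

PVLPTBLVRUKA

Repeat the key across the ciphertext: RAJIRRAJIRRA
G(6)−R(17): -11≡15 → P
V(21)−A(0): 21 → V
U(20)−J(9): 11 → L
X(23)−I(8): 15 → P
K(10)−R(17): -7≡19 → T
S(18)−R(17): 1 → B
L(11)−A(0): 11 → L
E(4)−J(9): -5≡21 → V
Z(25)−I(8): 17 → R
L(11)−R(17): -6≡20 → U
B(1)−R(17): -16≡10 → K
A(0)−A(0): 0 → A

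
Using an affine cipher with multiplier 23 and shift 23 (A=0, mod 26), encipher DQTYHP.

OBSDCE

D(3): 23·3+23=92≡14 → O
Q(16): 23·16+23=391≡1 → B
T(19): 23·19+23=460≡18 → S
Y(24): 23·24+23=575≡3 → D
H(7): 23·7+23=184≡2 → C
P(15): 23·15+23=368≡4 → E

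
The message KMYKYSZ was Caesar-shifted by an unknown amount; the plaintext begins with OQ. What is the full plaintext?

OQCOCWD

From the crib: K(10)−O(14)=-4≡22, so the shift is 22.
Subtract 22 from each ciphertext letter:
K(10): 10−22=-12≡14 → O
M(12): 12−22=-10≡16 → Q
Y(24): 24−22=2 → C
K(10): 10−22=-12≡14 → O
Y(24): 24−22=2 → C
S(18): 18−22=-4≡22 → W
Z(25): 25−22=3 → D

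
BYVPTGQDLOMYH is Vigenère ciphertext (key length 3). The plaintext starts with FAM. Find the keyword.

WYJ

Subtract each crib letter from the matching ciphertext letter (mod 26):
B(1)−F(5)=-4≡22 → W
Y(24)−A(0)=24 → Y
V(21)−M(12)=9 → J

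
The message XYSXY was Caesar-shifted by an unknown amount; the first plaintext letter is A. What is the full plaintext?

From the crib: X(23)−A(0)=23, so the shift is 23.
Subtract 23 from each ciphertext letter:
X(23): 23−23=0 → A
Y(24): 24−23=1 → B
S(18): 18−23=-5≡21 → V
X(23): 23−23=0 → A
Y(24): 24−23=1 → B

ABVAB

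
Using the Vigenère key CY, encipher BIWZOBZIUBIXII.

Repeat the key across the message: CYCYCYCYCYCYCY
B(1)+C(2): 3 → D
I(8)+Y(24): 32≡6 → G
W(22)+C(2): 24 → Y
Z(25)+Y(24): 49≡23 → X
O(14)+C(2): 16 → Q
B(1)+Y(24): 25 → Z
Z(25)+C(2): 27≡1 → B
I(8)+Y(24): 32≡6 → G
U(20)+C(2): 22 → W
B(1)+Y(24): 25 → Z
I(8)+C(2): 10 → K
X(23)+Y(24): 47≡21 → V
I(8)+C(2): 10 → K
I(8)+Y(24): 32≡6 → G

DGYXQZBGWZKVKG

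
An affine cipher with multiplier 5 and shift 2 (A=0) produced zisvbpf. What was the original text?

pwyjfnl

The inverse of 5 mod 26 is 21, since 5·21=105≡1. Apply D(y)=21·(y−2) mod 26:
z(25): 21·(25−2)=483≡15 → p
i(8): 21·(8−2)=126≡22 → w
s(18): 21·(18−2)=336≡24 → y
v(21): 21·(21−2)=399≡9 → j
b(1): 21·(1−2)=-21≡5 → f
p(15): 21·(15−2)=273≡13 → n
f(5): 21·(5−2)=63≡11 → l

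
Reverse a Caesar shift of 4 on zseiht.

voaedp

z(25): 25−4=21 → v
s(18): 18−4=14 → o
e(4): 4−4=0 → a
i(8): 8−4=4 → e
h(7): 7−4=3 → d
t(19): 19−4=15 → p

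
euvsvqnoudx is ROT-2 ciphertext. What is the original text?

e(4): 4−2=2 → c
u(20): 20−2=18 → s
v(21): 21−2=19 → t
s(18): 18−2=16 → q
v(21): 21−2=19 → t
q(16): 16−2=14 → o
n(13): 13−2=11 → l
o(14): 14−2=12 → m
u(20): 20−2=18 → s
d(3): 3−2=1 → b
x(23): 23−2=21 → v

cstqtolmsbv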